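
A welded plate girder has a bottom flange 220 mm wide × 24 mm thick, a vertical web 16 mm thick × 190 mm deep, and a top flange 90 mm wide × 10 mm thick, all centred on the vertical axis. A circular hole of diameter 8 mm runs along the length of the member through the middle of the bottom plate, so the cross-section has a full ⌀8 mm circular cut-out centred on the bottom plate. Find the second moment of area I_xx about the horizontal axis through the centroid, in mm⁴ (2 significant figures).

I_xx ≈ 5.4 × 10⁷ mm⁴

Split into non-overlapping primitives; take the origin at the lower-left of the bounding box.
Bottom plate: 220 × 24, A = 5 280 mm², y = 12 mm, Ī = 253 440 mm⁴.
Web plate: 16 × 190, A = 3 040 mm², y = 119 mm, Ī = 9 145 333 mm⁴.
Top plate: 90 × 10, A = 900 mm², y = 219 mm, Ī = 7 500 mm⁴.
Hole (subtracted): ⌀8, A = 50.27 mm², y = 12 mm, Ī = 201.1 mm⁴.
Centroid: ȳ = ΣA·y / ΣA = 67.79 mm.
Transfer each piece to the horizontal axis through the centroid using Ī + A·d² with d = y − 67.79:
  bottom plate: d = -55.79 mm → contributes +16 687 600 mm⁴
  web plate: d = 51.21 mm → contributes +17 117 607 mm⁴
  top plate: d = 151.2 mm → contributes +20 585 503 mm⁴
  hole: d = -55.79 mm → contributes −156 654 mm⁴
Total I = 54 234 056 mm⁴.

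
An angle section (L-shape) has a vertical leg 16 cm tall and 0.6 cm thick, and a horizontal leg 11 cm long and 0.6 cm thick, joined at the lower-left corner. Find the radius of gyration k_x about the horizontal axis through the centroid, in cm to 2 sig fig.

Decompose the section into non-overlapping parts with the origin at the bottom-left of its bounding rectangle.
Vertical leg: 0.6 × 16, A = 9.6 cm², y = 8 cm, Ī = 204.8 cm⁴.
Horizontal leg (remainder): 10.4 × 0.6, A = 6.24 cm², y = 0.3 cm, Ī = 0.1872 cm⁴.
Centroid: ȳ = ΣA·y / ΣA = 4.967 cm.
Transfer each piece to the horizontal axis through the centroid using Ī + A·d² with d = y − 4.967:
  vertical leg: d = 3.033 cm → contributes +293.1 cm⁴
  horizontal leg (remainder): d = -4.667 cm → contributes +136.1 cm⁴
Total I = 429.2 cm⁴.
Radius of gyration: k = √(I/A) = √(429.2 / 15.84) = 5.205 cm.

k_x ≈ 5.2 cm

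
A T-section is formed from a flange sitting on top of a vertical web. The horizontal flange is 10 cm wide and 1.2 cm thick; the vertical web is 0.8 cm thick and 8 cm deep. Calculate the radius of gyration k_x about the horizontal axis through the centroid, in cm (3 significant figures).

k_x ≈ 2.59 cm

Split into non-overlapping primitives; take the origin at the lower-left of the bounding box.
Flange: 10 × 1.2, A = 12 cm², y = 8.6 cm, Ī = 1.44 cm⁴.
Web: 0.8 × 8, A = 6.4 cm², y = 4 cm, Ī = 34.133 cm⁴.
Centroid: ȳ = ΣA·y / ΣA = 7 cm.
Transfer each piece to the horizontal axis through the centroid using Ī + A·d² with d = y − 7:
  flange: d = 1.6 cm → contributes +32.16 cm⁴
  web: d = -3 cm → contributes +91.733 cm⁴
Total I = 123.89 cm⁴.
Radius of gyration: k = √(I/A) = √(123.89 / 18.4) = 2.5949 cm.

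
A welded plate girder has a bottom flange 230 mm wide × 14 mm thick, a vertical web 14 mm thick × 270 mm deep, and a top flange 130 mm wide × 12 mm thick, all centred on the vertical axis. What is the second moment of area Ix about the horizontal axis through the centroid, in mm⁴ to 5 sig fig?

Treat the section as a set of non-overlapping primitives; coordinates are from the bounding-box lower-left.
Bottom plate: 230 × 14, A = 3 220 mm², y = 7 mm, Ī = 52593.33 mm⁴.
Web plate: 14 × 270, A = 3 780 mm², y = 149 mm, Ī = 22 963 500 mm⁴.
Top plate: 130 × 12, A = 1 560 mm², y = 290 mm, Ī = 18 720 mm⁴.
Centroid: ȳ = ΣA·y / ΣA = 121.2804 mm.
Transfer each piece to the horizontal axis through the centroid using Ī + A·d² with d = y − 121.2804:
  bottom plate: d = -114.2804 mm → contributes +42 105 806 mm⁴
  web plate: d = 27.71963 mm → contributes +25 867 968 mm⁴
  top plate: d = 168.7196 mm → contributes +44 426 167 mm⁴
Total I = 112 399 940 mm⁴.

Ix ≈ 1.1240 × 10⁸ mm⁴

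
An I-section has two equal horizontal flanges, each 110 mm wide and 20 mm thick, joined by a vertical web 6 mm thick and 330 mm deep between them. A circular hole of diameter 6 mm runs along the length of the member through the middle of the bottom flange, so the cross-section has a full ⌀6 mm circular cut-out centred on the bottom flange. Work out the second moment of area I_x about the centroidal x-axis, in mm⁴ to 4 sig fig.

Split into non-overlapping primitives; take the origin at the lower-left of the bounding box.
Bottom flange: 110 × 20, A = 2 200 mm², y = 10 mm, Ī = 73333.3 mm⁴.
Web: 6 × 330, A = 1 980 mm², y = 185 mm, Ī = 17 968 500 mm⁴.
Top flange: 110 × 20, A = 2 200 mm², y = 360 mm, Ī = 73333.3 mm⁴.
Hole (subtracted): ⌀6, A = 28.2743 mm², y = 10 mm, Ī = 63.6173 mm⁴.
Centroid: ȳ = ΣA·y / ΣA = 185.779 mm.
Transfer each piece to the centroidal x-axis using Ī + A·d² with d = y − 185.779:
  bottom flange: d = -175.779 mm → contributes +68 049 500 mm⁴
  web: d = -0.779002 mm → contributes +17 969 702 mm⁴
  top flange: d = 174.221 mm → contributes +66 849 837 mm⁴
  hole: d = -175.779 mm → contributes −873 691 mm⁴
Total I = 151 995 347 mm⁴.

I_x ≈ 1.520 × 10⁸ mm⁴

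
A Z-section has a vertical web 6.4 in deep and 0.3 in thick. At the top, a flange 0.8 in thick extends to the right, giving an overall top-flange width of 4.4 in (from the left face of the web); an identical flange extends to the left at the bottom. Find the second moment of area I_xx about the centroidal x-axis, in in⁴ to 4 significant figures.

I_xx ≈ 58.33 in⁴

Treat the section as a set of non-overlapping primitives; coordinates are from the bounding-box lower-left.
Web: 0.3 × 6.4, A = 1.92 in², y = 3.2 in, Ī = 6.5536 in⁴.
Top flange (beyond web): 4.1 × 0.8, A = 3.28 in², y = 6 in, Ī = 0.174933 in⁴.
Bottom flange (beyond web): 4.1 × 0.8, A = 3.28 in², y = 0.4 in, Ī = 0.174933 in⁴.
Centroid: ȳ = ΣA·y / ΣA = 3.2 in.
Transfer each piece to the centroidal x-axis using Ī + A·d² with d = y − 3.2:
  web: d = 0 in → contributes +6.5536 in⁴
  top flange (beyond web): d = 2.8 in → contributes +25.8901 in⁴
  bottom flange (beyond web): d = -2.8 in → contributes +25.8901 in⁴
Total I = 58.3339 in⁴.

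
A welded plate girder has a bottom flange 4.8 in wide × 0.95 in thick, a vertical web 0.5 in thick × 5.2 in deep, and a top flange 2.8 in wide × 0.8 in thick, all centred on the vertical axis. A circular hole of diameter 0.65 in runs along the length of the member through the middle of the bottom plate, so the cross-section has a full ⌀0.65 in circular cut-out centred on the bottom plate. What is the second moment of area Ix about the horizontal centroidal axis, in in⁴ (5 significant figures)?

Decompose the section into non-overlapping parts with the origin at the bottom-left of its bounding rectangle.
Bottom plate: 4.8 × 0.95, A = 4.56 in², y = 0.475 in, Ī = 0.34295 in⁴.
Web plate: 0.5 × 5.2, A = 2.6 in², y = 3.55 in, Ī = 5.858667 in⁴.
Top plate: 2.8 × 0.8, A = 2.24 in², y = 6.55 in, Ī = 0.1194667 in⁴.
Hole (subtracted): ⌀0.65, A = 0.3318307 in², y = 0.475 in, Ī = 0.008762405 in⁴.
Centroid: ȳ = ΣA·y / ΣA = 2.857289 in.
Transfer each piece to the horizontal centroidal axis using Ī + A·d² with d = y − 2.857289:
  bottom plate: d = -2.382289 in → contributes +26.22232 in⁴
  web plate: d = 0.692711 in → contributes +7.106273 in⁴
  top plate: d = 3.692711 in → contributes +30.66436 in⁴
  hole: d = -2.382289 in → contributes −1.892002 in⁴
Total I = 62.10096 in⁴.

Ix ≈ 62.101 in⁴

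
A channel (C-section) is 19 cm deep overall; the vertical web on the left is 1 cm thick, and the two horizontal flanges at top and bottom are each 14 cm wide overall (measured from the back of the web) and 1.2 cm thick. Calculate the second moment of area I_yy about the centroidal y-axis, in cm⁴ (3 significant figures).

Treat the section as a set of non-overlapping primitives; coordinates are from the bounding-box lower-left.
Web: 1 × 19, A = 19 cm², x = 0.5 cm, Ī = 1.5833 cm⁴.
Top flange (beyond web): 13 × 1.2, A = 15.6 cm², x = 7.5 cm, Ī = 219.7 cm⁴.
Bottom flange (beyond web): 13 × 1.2, A = 15.6 cm², x = 7.5 cm, Ī = 219.7 cm⁴.
Centroid: x̄ = ΣA·x / ΣA = 4.8506 cm.
Transfer each piece to the centroidal y-axis using Ī + A·d² with d = x − 4.8506:
  web: d = -4.3506 cm → contributes +361.21 cm⁴
  top flange (beyond web): d = 2.6494 cm → contributes +329.2 cm⁴
  bottom flange (beyond web): d = 2.6494 cm → contributes +329.2 cm⁴
Total I = 1019.6 cm⁴.

I_yy ≈ 1020 cm⁴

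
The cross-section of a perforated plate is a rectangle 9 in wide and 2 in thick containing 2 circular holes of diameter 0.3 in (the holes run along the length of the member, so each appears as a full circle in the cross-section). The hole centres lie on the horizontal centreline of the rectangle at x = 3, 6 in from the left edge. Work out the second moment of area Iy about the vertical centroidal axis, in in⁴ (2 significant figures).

Treat the section as a set of non-overlapping primitives; coordinates are from the bounding-box lower-left.
Plate: 9 × 2, A = 18 in², x = 4.5 in, Ī = 121.5 in⁴.
Hole 1 (subtracted): ⌀0.3, A = 0.07069 in², x = 3 in, Ī = 0.0003976 in⁴.
Hole 2 (subtracted): ⌀0.3, A = 0.07069 in², x = 6 in, Ī = 0.0003976 in⁴.
By symmetry the centroid is at mid-width, x̄ = 4.5 in.
Transfer each piece to the vertical centroidal axis using Ī + A·d² with d = x − 4.5:
  plate: d = 0 in → contributes +121.5 in⁴
  hole 1: d = -1.5 in → contributes −0.1594 in⁴
  hole 2: d = 1.5 in → contributes −0.1594 in⁴
Total I = 121.2 in⁴.

Iy ≈ 120 in⁴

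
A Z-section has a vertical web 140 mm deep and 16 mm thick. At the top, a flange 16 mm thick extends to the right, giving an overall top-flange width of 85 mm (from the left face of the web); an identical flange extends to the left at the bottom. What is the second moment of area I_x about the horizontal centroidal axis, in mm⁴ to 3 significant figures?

I_x ≈ 1.22 × 10⁷ mm⁴

Decompose the section into non-overlapping parts with the origin at the bottom-left of its bounding rectangle.
Web: 16 × 140, A = 2 240 mm², y = 70 mm, Ī = 3 658 667 mm⁴.
Top flange (beyond web): 69 × 16, A = 1 104 mm², y = 132 mm, Ī = 23 552 mm⁴.
Bottom flange (beyond web): 69 × 16, A = 1 104 mm², y = 8 mm, Ī = 23 552 mm⁴.
Centroid: ȳ = ΣA·y / ΣA = 70 mm.
Transfer each piece to the horizontal centroidal axis using Ī + A·d² with d = y − 70:
  web: d = 0 mm → contributes +3 658 667 mm⁴
  top flange (beyond web): d = 62 mm → contributes +4 267 328 mm⁴
  bottom flange (beyond web): d = -62 mm → contributes +4 267 328 mm⁴
Total I = 12 193 323 mm⁴.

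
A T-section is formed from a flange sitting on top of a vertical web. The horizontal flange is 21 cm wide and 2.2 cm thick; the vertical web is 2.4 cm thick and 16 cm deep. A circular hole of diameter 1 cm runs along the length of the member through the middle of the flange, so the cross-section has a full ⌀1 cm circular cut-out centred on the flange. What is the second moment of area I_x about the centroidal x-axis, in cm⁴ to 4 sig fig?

Break the section into simple shapes (no overlaps), measuring from the bottom-left corner of the bounding box.
Flange: 21 × 2.2, A = 46.2 cm², y = 17.1 cm, Ī = 18.634 cm⁴.
Web: 2.4 × 16, A = 38.4 cm², y = 8 cm, Ī = 819.2 cm⁴.
Hole (subtracted): ⌀1, A = 0.785398 cm², y = 17.1 cm, Ī = 0.0490874 cm⁴.
Centroid: ȳ = ΣA·y / ΣA = 12.9308 cm.
Transfer each piece to the centroidal x-axis using Ī + A·d² with d = y − 12.9308:
  flange: d = 4.1692 cm → contributes +821.694 cm⁴
  web: d = -4.9308 cm → contributes +1752.81 cm⁴
  hole: d = 4.1692 cm → contributes −13.7011 cm⁴
Total I = 2560.8 cm⁴.

I_x ≈ 2561 cm⁴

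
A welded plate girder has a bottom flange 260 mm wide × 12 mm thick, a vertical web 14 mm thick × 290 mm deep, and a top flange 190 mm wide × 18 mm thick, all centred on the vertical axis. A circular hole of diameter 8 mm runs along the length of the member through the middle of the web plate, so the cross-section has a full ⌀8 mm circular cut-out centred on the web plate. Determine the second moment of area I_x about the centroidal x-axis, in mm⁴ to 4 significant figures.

Break the section into simple shapes (no overlaps), measuring from the bottom-left corner of the bounding box.
Bottom plate: 260 × 12, A = 3 120 mm², y = 6 mm, Ī = 37 440 mm⁴.
Web plate: 14 × 290, A = 4 060 mm², y = 157 mm, Ī = 28 453 833 mm⁴.
Top plate: 190 × 18, A = 3 420 mm², y = 311 mm, Ī = 92 340 mm⁴.
Hole (subtracted): ⌀8, A = 50.2655 mm², y = 157 mm, Ī = 201.062 mm⁴.
Centroid: ȳ = ΣA·y / ΣA = 162.266 mm.
Transfer each piece to the centroidal x-axis using Ī + A·d² with d = y − 162.266:
  bottom plate: d = -156.266 mm → contributes +76 225 387 mm⁴
  web plate: d = -5.26648 mm → contributes +28 566 441 mm⁴
  top plate: d = 148.734 mm → contributes +75 748 414 mm⁴
  hole: d = -5.26648 mm → contributes −1595.22 mm⁴
Total I = 180 538 646 mm⁴.

I_x ≈ 1.805 × 10⁸ mm⁴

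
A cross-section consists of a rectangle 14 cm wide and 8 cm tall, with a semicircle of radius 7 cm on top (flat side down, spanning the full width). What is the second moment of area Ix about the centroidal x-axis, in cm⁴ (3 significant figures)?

Treat the section as a set of non-overlapping primitives; coordinates are from the bounding-box lower-left.
Rectangular body: 14 × 8, A = 112 cm², y = 4 cm, Ī = 597.33 cm⁴.
Semicircular cap: semicircle r = 7, A = 76.969 cm², y = 10.971 cm, Ī = 263.53 cm⁴.
Centroid: ȳ = ΣA·y / ΣA = 6.8393 cm.
Transfer each piece to the centroidal x-axis using Ī + A·d² with d = y − 6.8393:
  rectangular body: d = -2.8393 cm → contributes +1500.2 cm⁴
  semicircular cap: d = 4.1316 cm → contributes +1577.4 cm⁴
Total I = 3077.6 cm⁴.

Ix ≈ 3080 cm⁴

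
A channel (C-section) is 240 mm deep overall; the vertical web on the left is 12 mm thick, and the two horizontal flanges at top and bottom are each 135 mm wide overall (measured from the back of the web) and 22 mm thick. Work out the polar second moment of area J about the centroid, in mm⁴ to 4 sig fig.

J ≈ 9.376 × 10⁷ mm⁴

Treat the section as a set of non-overlapping primitives; coordinates are from the bounding-box lower-left.
Web: 12 × 240, A = 2 880 mm², y = 120 mm, Ī = 13 824 000 mm⁴.
Top flange (beyond web): 123 × 22, A = 2 706 mm², y = 229 mm, Ī = 109 142 mm⁴.
Bottom flange (beyond web): 123 × 22, A = 2 706 mm², y = 11 mm, Ī = 109 142 mm⁴.
By symmetry the centroid is at mid-height, ȳ = 120 mm.
Transfer each piece to the centroidal x-axis using Ī + A·d² with d = y − 120:
  web: d = 0 mm → contributes +13 824 000 mm⁴
  top flange (beyond web): d = 109 mm → contributes +32 259 128 mm⁴
  bottom flange (beyond web): d = -109 mm → contributes +32 259 128 mm⁴
Total I = 78 342 256 mm⁴.
For the y-axis: x̄ = 50.0557 mm.
Repeating about the centroidal y-axis gives I_y = 15 422 170 mm⁴.
Polar second moment: J = I_x + I_y = 93 764 426 mm⁴.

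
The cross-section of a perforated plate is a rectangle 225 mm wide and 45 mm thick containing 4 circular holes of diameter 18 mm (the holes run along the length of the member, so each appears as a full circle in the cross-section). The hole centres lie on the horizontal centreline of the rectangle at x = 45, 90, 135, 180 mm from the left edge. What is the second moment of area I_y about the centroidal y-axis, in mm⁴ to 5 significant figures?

Decompose the section into non-overlapping parts with the origin at the bottom-left of its bounding rectangle.
Plate: 225 × 45, A = 10 125 mm², x = 112.5 mm, Ī = 42 714 844 mm⁴.
Hole 1 (subtracted): ⌀18, A = 254.469 mm², x = 45 mm, Ī = 5152.997 mm⁴.
Hole 2 (subtracted): ⌀18, A = 254.469 mm², x = 90 mm, Ī = 5152.997 mm⁴.
Hole 3 (subtracted): ⌀18, A = 254.469 mm², x = 135 mm, Ī = 5152.997 mm⁴.
Hole 4 (subtracted): ⌀18, A = 254.469 mm², x = 180 mm, Ī = 5152.997 mm⁴.
By symmetry the centroid is at mid-width, x̄ = 112.5 mm.
Transfer each piece to the centroidal y-axis using Ī + A·d² with d = x − 112.5:
  plate: d = 0 mm → contributes +42 714 844 mm⁴
  hole 1: d = -67.5 mm → contributes −1 164 577 mm⁴
  hole 2: d = -22.5 mm → contributes −133977.9 mm⁴
  hole 3: d = 22.5 mm → contributes −133977.9 mm⁴
  hole 4: d = 67.5 mm → contributes −1 164 577 mm⁴
Total I = 40 117 733 mm⁴.

I_y ≈ 4.0118 × 10⁷ mm⁴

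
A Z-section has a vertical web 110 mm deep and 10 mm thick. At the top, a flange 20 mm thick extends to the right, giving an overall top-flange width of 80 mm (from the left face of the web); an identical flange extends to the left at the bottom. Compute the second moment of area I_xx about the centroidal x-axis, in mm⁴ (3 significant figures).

Treat the section as a set of non-overlapping primitives; coordinates are from the bounding-box lower-left.
Web: 10 × 110, A = 1 100 mm², y = 55 mm, Ī = 1 109 167 mm⁴.
Top flange (beyond web): 70 × 20, A = 1 400 mm², y = 100 mm, Ī = 46 667 mm⁴.
Bottom flange (beyond web): 70 × 20, A = 1 400 mm², y = 10 mm, Ī = 46 667 mm⁴.
Centroid: ȳ = ΣA·y / ΣA = 55 mm.
Transfer each piece to the centroidal x-axis using Ī + A·d² with d = y − 55:
  web: d = 0 mm → contributes +1 109 167 mm⁴
  top flange (beyond web): d = 45 mm → contributes +2 881 667 mm⁴
  bottom flange (beyond web): d = -45 mm → contributes +2 881 667 mm⁴
Total I = 6 872 500 mm⁴.

I_xx ≈ 6.87 × 10⁶ mm⁴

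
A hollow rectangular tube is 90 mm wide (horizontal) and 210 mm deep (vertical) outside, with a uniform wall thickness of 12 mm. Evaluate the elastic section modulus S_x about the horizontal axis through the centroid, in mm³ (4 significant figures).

Decompose the section into non-overlapping parts with the origin at the bottom-left of its bounding rectangle.
Outer rectangle: 90 × 210, A = 18 900 mm², y = 105 mm, Ī = 69 457 500 mm⁴.
Inner void (subtracted): 66 × 186, A = 12 276 mm², y = 105 mm, Ī = 35 391 708 mm⁴.
By symmetry the centroid is at mid-height, ȳ = 105 mm.
All pieces are centred on the horizontal axis through the centroid, so I = ΣĪ (holes subtracted) = 34 065 792 mm⁴.
Extreme fibre distance c = 105 mm; S = I/c = 324 436 mm³.

S_x ≈ 3.244 × 10⁵ mm³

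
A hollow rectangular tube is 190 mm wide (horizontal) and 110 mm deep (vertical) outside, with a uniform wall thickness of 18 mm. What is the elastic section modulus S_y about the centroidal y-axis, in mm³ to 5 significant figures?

Split into non-overlapping primitives; take the origin at the lower-left of the bounding box.
Outer rectangle: 190 × 110, A = 20 900 mm², x = 95 mm, Ī = 62 874 167 mm⁴.
Inner void (subtracted): 154 × 74, A = 11 396 mm², x = 95 mm, Ī = 22 522 295 mm⁴.
By symmetry the centroid is at mid-width, x̄ = 95 mm.
All pieces are centred on the centroidal y-axis, so I = ΣĪ (holes subtracted) = 40 351 872 mm⁴.
Extreme fibre distance c = 95 mm; S = I/c = 424756.5 mm³.

S_y ≈ 4.2476 × 10⁵ mm³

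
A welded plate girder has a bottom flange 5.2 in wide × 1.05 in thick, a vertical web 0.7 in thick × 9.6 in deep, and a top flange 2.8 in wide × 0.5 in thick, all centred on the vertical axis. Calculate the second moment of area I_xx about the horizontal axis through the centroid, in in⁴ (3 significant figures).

I_xx ≈ 207 in⁴

Break the section into simple shapes (no overlaps), measuring from the bottom-left corner of the bounding box.
Bottom plate: 5.2 × 1.05, A = 5.46 in², y = 0.525 in, Ī = 0.50164 in⁴.
Web plate: 0.7 × 9.6, A = 6.72 in², y = 5.85 in, Ī = 51.61 in⁴.
Top plate: 2.8 × 0.5, A = 1.4 in², y = 10.9 in, Ī = 0.029167 in⁴.
Centroid: ȳ = ΣA·y / ΣA = 4.2296 in.
Transfer each piece to the horizontal axis through the centroid using Ī + A·d² with d = y − 4.2296:
  bottom plate: d = -3.7046 in → contributes +75.437 in⁴
  web plate: d = 1.6204 in → contributes +69.253 in⁴
  top plate: d = 6.6704 in → contributes +62.32 in⁴
Total I = 207.01 in⁴.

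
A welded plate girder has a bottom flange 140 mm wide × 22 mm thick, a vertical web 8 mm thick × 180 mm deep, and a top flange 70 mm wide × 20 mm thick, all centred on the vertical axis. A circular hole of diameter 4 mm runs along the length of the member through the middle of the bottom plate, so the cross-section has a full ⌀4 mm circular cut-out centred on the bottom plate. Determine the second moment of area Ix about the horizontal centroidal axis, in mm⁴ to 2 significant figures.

Break the section into simple shapes (no overlaps), measuring from the bottom-left corner of the bounding box.
Bottom plate: 140 × 22, A = 3 080 mm², y = 11 mm, Ī = 124 227 mm⁴.
Web plate: 8 × 180, A = 1 440 mm², y = 112 mm, Ī = 3 888 000 mm⁴.
Top plate: 70 × 20, A = 1 400 mm², y = 212 mm, Ī = 46 667 mm⁴.
Hole (subtracted): ⌀4, A = 12.57 mm², y = 11 mm, Ī = 12.57 mm⁴.
Centroid: ȳ = ΣA·y / ΣA = 83.25 mm.
Transfer each piece to the horizontal centroidal axis using Ī + A·d² with d = y − 83.25:
  bottom plate: d = -72.25 mm → contributes +16 204 123 mm⁴
  web plate: d = 28.75 mm → contributes +5 077 859 mm⁴
  top plate: d = 128.7 mm → contributes +23 252 150 mm⁴
  hole: d = -72.25 mm → contributes −65 618 mm⁴
Total I = 44 468 513 mm⁴.

Ix ≈ 4.4 × 10⁷ mm⁴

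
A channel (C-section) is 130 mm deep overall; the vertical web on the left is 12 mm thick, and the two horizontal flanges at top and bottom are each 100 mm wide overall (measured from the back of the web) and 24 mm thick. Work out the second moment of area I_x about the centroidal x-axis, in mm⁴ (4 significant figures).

Split into non-overlapping primitives; take the origin at the lower-left of the bounding box.
Web: 12 × 130, A = 1 560 mm², y = 65 mm, Ī = 2 197 000 mm⁴.
Top flange (beyond web): 88 × 24, A = 2 112 mm², y = 118 mm, Ī = 101 376 mm⁴.
Bottom flange (beyond web): 88 × 24, A = 2 112 mm², y = 12 mm, Ī = 101 376 mm⁴.
By symmetry the centroid is at mid-height, ȳ = 65 mm.
Transfer each piece to the centroidal x-axis using Ī + A·d² with d = y − 65:
  web: d = 0 mm → contributes +2 197 000 mm⁴
  top flange (beyond web): d = 53 mm → contributes +6 033 984 mm⁴
  bottom flange (beyond web): d = -53 mm → contributes +6 033 984 mm⁴
Total I = 14 264 968 mm⁴.

I_x ≈ 1.426 × 10⁷ mm⁴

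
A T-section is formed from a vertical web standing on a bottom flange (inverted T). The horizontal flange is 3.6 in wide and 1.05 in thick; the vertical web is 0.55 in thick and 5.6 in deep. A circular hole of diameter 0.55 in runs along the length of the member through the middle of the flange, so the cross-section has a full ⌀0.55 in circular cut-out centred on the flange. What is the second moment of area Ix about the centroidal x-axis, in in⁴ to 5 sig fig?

Split into non-overlapping primitives; take the origin at the lower-left of the bounding box.
Flange: 3.6 × 1.05, A = 3.78 in², y = 0.525 in, Ī = 0.3472875 in⁴.
Web: 0.55 × 5.6, A = 3.08 in², y = 3.85 in, Ī = 8.049067 in⁴.
Hole (subtracted): ⌀0.55, A = 0.2375829 in², y = 0.525 in, Ī = 0.004491803 in⁴.
Centroid: ȳ = ΣA·y / ΣA = 2.071414 in.
Transfer each piece to the centroidal x-axis using Ī + A·d² with d = y − 2.071414:
  flange: d = -1.546414 in → contributes +9.386768 in⁴
  web: d = 1.778586 in → contributes +17.79224 in⁴
  hole: d = -1.546414 in → contributes −0.5726469 in⁴
Total I = 26.60636 in⁴.

Ix ≈ 26.606 in⁴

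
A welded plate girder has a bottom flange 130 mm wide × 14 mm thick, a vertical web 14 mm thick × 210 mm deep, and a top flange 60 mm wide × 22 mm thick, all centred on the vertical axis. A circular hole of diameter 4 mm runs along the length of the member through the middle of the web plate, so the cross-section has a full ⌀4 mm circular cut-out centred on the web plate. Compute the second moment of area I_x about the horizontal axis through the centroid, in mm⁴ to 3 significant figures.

I_x ≈ 5.11 × 10⁷ mm⁴

Decompose the section into non-overlapping parts with the origin at the bottom-left of its bounding rectangle.
Bottom plate: 130 × 14, A = 1 820 mm², y = 7 mm, Ī = 29 727 mm⁴.
Web plate: 14 × 210, A = 2 940 mm², y = 119 mm, Ī = 10 804 500 mm⁴.
Top plate: 60 × 22, A = 1 320 mm², y = 235 mm, Ī = 53 240 mm⁴.
Hole (subtracted): ⌀4, A = 12.566 mm², y = 119 mm, Ī = 12.566 mm⁴.
Centroid: ȳ = ΣA·y / ΣA = 110.64 mm.
Transfer each piece to the horizontal axis through the centroid using Ī + A·d² with d = y − 110.64:
  bottom plate: d = -103.64 mm → contributes +19 579 034 mm⁴
  web plate: d = 8.3594 mm → contributes +11 009 945 mm⁴
  top plate: d = 124.36 mm → contributes +20 467 378 mm⁴
  hole: d = 8.3594 mm → contributes −890.7 mm⁴
Total I = 51 055 466 mm⁴.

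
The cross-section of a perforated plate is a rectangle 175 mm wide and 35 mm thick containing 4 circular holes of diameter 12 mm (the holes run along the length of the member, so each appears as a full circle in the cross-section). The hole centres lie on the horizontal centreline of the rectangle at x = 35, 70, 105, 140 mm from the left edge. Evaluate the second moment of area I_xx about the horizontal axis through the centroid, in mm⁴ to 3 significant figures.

Treat the section as a set of non-overlapping primitives; coordinates are from the bounding-box lower-left.
Plate: 175 × 35, A = 6 125 mm², y = 17.5 mm, Ī = 625 260 mm⁴.
Hole 1 (subtracted): ⌀12, A = 113.1 mm², y = 17.5 mm, Ī = 1017.9 mm⁴.
Hole 2 (subtracted): ⌀12, A = 113.1 mm², y = 17.5 mm, Ī = 1017.9 mm⁴.
Hole 3 (subtracted): ⌀12, A = 113.1 mm², y = 17.5 mm, Ī = 1017.9 mm⁴.
Hole 4 (subtracted): ⌀12, A = 113.1 mm², y = 17.5 mm, Ī = 1017.9 mm⁴.
By symmetry the centroid is at mid-height, ȳ = 17.5 mm.
All pieces are centred on the horizontal axis through the centroid, so I = ΣĪ (holes subtracted) = 621 189 mm⁴.

I_xx ≈ 6.21 × 10⁵ mm⁴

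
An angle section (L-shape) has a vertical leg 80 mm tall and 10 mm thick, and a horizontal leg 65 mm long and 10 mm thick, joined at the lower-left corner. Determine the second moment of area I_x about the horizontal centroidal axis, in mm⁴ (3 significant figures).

I_x ≈ 8.31 × 10⁵ mm⁴

Break the section into simple shapes (no overlaps), measuring from the bottom-left corner of the bounding box.
Vertical leg: 10 × 80, A = 800 mm², y = 40 mm, Ī = 426 667 mm⁴.
Horizontal leg (remainder): 55 × 10, A = 550 mm², y = 5 mm, Ī = 4583.3 mm⁴.
Centroid: ȳ = ΣA·y / ΣA = 25.741 mm.
Transfer each piece to the horizontal centroidal axis using Ī + A·d² with d = y − 25.741:
  vertical leg: d = 14.259 mm → contributes +589 328 mm⁴
  horizontal leg (remainder): d = -20.741 mm → contributes +241 181 mm⁴
Total I = 830 509 mm⁴.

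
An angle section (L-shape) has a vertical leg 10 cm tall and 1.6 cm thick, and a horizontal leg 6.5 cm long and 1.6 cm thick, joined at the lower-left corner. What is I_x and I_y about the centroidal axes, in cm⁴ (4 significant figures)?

Split into non-overlapping primitives; take the origin at the lower-left of the bounding box.
Vertical leg: 1.6 × 10, A = 16 cm², y = 5 cm, Ī = 133.333 cm⁴.
Horizontal leg (remainder): 4.9 × 1.6, A = 7.84 cm², y = 0.8 cm, Ī = 1.67253 cm⁴.
Centroid: ȳ = ΣA·y / ΣA = 3.61879 cm.
Transfer each piece to the centroidal x-axis using Ī + A·d² with d = y − 3.61879:
  vertical leg: d = 1.38121 cm → contributes +163.857 cm⁴
  horizontal leg (remainder): d = -2.81879 cm → contributes +63.9659 cm⁴
Total I = 227.823 cm⁴.
For the y-axis: x̄ = 1.86879 cm.
Repeating about the centroidal y-axis gives I_y = 74.677 cm⁴.

I_x ≈ 227.8 cm⁴, I_y ≈ 74.68 cm⁴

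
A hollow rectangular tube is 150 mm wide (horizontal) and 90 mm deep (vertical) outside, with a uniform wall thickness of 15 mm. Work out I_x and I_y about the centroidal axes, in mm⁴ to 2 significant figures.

I_x ≈ 7.0 × 10⁶ mm⁴, I_y ≈ 1.7 × 10⁷ mm⁴

Break the section into simple shapes (no overlaps), measuring from the bottom-left corner of the bounding box.
Outer rectangle: 150 × 90, A = 13 500 mm², y = 45 mm, Ī = 9 112 500 mm⁴.
Inner void (subtracted): 120 × 60, A = 7 200 mm², y = 45 mm, Ī = 2 160 000 mm⁴.
By symmetry the centroid is at mid-height, ȳ = 45 mm.
All pieces are centred on the centroidal x-axis, so I = ΣĪ (holes subtracted) = 6 952 500 mm⁴.
Repeating about the centroidal y-axis gives I_y = 16 672 500 mm⁴.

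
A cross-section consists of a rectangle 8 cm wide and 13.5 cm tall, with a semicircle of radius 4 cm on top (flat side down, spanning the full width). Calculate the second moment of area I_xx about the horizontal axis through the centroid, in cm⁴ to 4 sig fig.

I_xx ≈ 3123 cm⁴

Split into non-overlapping primitives; take the origin at the lower-left of the bounding box.
Rectangular body: 8 × 13.5, A = 108 cm², y = 6.75 cm, Ī = 1640.25 cm⁴.
Semicircular cap: semicircle r = 4, A = 25.1327 cm², y = 15.1977 cm, Ī = 28.0978 cm⁴.
Centroid: ȳ = ΣA·y / ΣA = 8.34474 cm.
Transfer each piece to the horizontal axis through the centroid using Ī + A·d² with d = y − 8.34474:
  rectangular body: d = -1.59474 cm → contributes +1914.92 cm⁴
  semicircular cap: d = 6.85291 cm → contributes +1208.39 cm⁴
Total I = 3123.31 cm⁴.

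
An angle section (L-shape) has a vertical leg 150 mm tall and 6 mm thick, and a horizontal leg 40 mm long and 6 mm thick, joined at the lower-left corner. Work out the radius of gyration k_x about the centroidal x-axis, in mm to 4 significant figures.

Split into non-overlapping primitives; take the origin at the lower-left of the bounding box.
Vertical leg: 6 × 150, A = 900 mm², y = 75 mm, Ī = 1 687 500 mm⁴.
Horizontal leg (remainder): 34 × 6, A = 204 mm², y = 3 mm, Ī = 612 mm⁴.
Centroid: ȳ = ΣA·y / ΣA = 61.6957 mm.
Transfer each piece to the centroidal x-axis using Ī + A·d² with d = y − 61.6957:
  vertical leg: d = 13.3043 mm → contributes +1 846 805 mm⁴
  horizontal leg (remainder): d = -58.6957 mm → contributes +703 429 mm⁴
Total I = 2 550 234 mm⁴.
Radius of gyration: k = √(I/A) = √(2 550 234 / 1 104) = 48.0624 mm.

k_x ≈ 48.06 mm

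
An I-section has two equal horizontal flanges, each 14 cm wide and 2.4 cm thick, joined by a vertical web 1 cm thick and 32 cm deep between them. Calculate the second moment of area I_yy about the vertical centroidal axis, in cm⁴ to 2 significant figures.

I_yy ≈ 1100 cm⁴

Break the section into simple shapes (no overlaps), measuring from the bottom-left corner of the bounding box.
Bottom flange: 14 × 2.4, A = 33.6 cm², x = 7 cm, Ī = 548.8 cm⁴.
Web: 1 × 32, A = 32 cm², x = 7 cm, Ī = 2.667 cm⁴.
Top flange: 14 × 2.4, A = 33.6 cm², x = 7 cm, Ī = 548.8 cm⁴.
By symmetry the centroid is at mid-width, x̄ = 7 cm.
All pieces are centred on the vertical centroidal axis, so I = ΣĪ = 1 100 cm⁴.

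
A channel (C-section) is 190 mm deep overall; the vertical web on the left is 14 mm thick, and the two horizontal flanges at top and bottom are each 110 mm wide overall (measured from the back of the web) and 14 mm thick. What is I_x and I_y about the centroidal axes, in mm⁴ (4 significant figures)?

Treat the section as a set of non-overlapping primitives; coordinates are from the bounding-box lower-left.
Web: 14 × 190, A = 2 660 mm², y = 95 mm, Ī = 8 002 167 mm⁴.
Top flange (beyond web): 96 × 14, A = 1 344 mm², y = 183 mm, Ī = 21 952 mm⁴.
Bottom flange (beyond web): 96 × 14, A = 1 344 mm², y = 7 mm, Ī = 21 952 mm⁴.
By symmetry the centroid is at mid-height, ȳ = 95 mm.
Transfer each piece to the centroidal x-axis using Ī + A·d² with d = y − 95:
  web: d = 0 mm → contributes +8 002 167 mm⁴
  top flange (beyond web): d = 88 mm → contributes +10 429 888 mm⁴
  bottom flange (beyond web): d = -88 mm → contributes +10 429 888 mm⁴
Total I = 28 861 943 mm⁴.
For the y-axis: x̄ = 34.644 mm.
Repeating about the centroidal y-axis gives I_y = 6 152 145 mm⁴.

I_x ≈ 2.886 × 10⁷ mm⁴, I_y ≈ 6.152 × 10⁶ mm⁴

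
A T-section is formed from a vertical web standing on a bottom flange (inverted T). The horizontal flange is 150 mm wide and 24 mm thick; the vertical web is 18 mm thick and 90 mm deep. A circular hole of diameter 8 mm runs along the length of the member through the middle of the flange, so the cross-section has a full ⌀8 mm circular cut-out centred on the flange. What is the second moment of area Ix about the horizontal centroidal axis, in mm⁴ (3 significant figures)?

Ix ≈ 4.88 × 10⁶ mm⁴

Decompose the section into non-overlapping parts with the origin at the bottom-left of its bounding rectangle.
Flange: 150 × 24, A = 3 600 mm², y = 12 mm, Ī = 172 800 mm⁴.
Web: 18 × 90, A = 1 620 mm², y = 69 mm, Ī = 1 093 500 mm⁴.
Hole (subtracted): ⌀8, A = 50.265 mm², y = 12 mm, Ī = 201.06 mm⁴.
Centroid: ȳ = ΣA·y / ΣA = 29.862 mm.
Transfer each piece to the horizontal centroidal axis using Ī + A·d² with d = y − 29.862:
  flange: d = -17.862 mm → contributes +1 321 339 mm⁴
  web: d = 39.138 mm → contributes +3 575 033 mm⁴
  hole: d = -17.862 mm → contributes −16 238 mm⁴
Total I = 4 880 134 mm⁴.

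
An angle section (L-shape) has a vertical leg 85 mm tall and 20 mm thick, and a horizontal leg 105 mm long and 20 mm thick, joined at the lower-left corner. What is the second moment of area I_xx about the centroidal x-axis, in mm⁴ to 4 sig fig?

I_xx ≈ 1.978 × 10⁶ mm⁴

Decompose the section into non-overlapping parts with the origin at the bottom-left of its bounding rectangle.
Vertical leg: 20 × 85, A = 1 700 mm², y = 42.5 mm, Ī = 1 023 542 mm⁴.
Horizontal leg (remainder): 85 × 20, A = 1 700 mm², y = 10 mm, Ī = 56666.7 mm⁴.
Centroid: ȳ = ΣA·y / ΣA = 26.25 mm.
Transfer each piece to the centroidal x-axis using Ī + A·d² with d = y − 26.25:
  vertical leg: d = 16.25 mm → contributes +1 472 448 mm⁴
  horizontal leg (remainder): d = -16.25 mm → contributes +505 573 mm⁴
Total I = 1 978 021 mm⁴.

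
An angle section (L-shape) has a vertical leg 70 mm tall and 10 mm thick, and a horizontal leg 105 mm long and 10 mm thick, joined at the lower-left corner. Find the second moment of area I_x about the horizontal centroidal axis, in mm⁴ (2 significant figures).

I_x ≈ 6.6 × 10⁵ mm⁴

Split into non-overlapping primitives; take the origin at the lower-left of the bounding box.
Vertical leg: 10 × 70, A = 700 mm², y = 35 mm, Ī = 285 833 mm⁴.
Horizontal leg (remainder): 95 × 10, A = 950 mm², y = 5 mm, Ī = 7 917 mm⁴.
Centroid: ȳ = ΣA·y / ΣA = 17.73 mm.
Transfer each piece to the horizontal centroidal axis using Ī + A·d² with d = y − 17.73:
  vertical leg: d = 17.27 mm → contributes +494 676 mm⁴
  horizontal leg (remainder): d = -12.73 mm → contributes +161 801 mm⁴
Total I = 656 477 mm⁴.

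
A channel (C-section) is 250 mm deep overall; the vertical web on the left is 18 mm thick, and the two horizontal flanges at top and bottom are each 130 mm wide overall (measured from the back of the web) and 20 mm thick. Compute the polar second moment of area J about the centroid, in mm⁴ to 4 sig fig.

Treat the section as a set of non-overlapping primitives; coordinates are from the bounding-box lower-left.
Web: 18 × 250, A = 4 500 mm², y = 125 mm, Ī = 23 437 500 mm⁴.
Top flange (beyond web): 112 × 20, A = 2 240 mm², y = 240 mm, Ī = 74666.7 mm⁴.
Bottom flange (beyond web): 112 × 20, A = 2 240 mm², y = 10 mm, Ī = 74666.7 mm⁴.
By symmetry the centroid is at mid-height, ȳ = 125 mm.
Transfer each piece to the centroidal x-axis using Ī + A·d² with d = y − 125:
  web: d = 0 mm → contributes +23 437 500 mm⁴
  top flange (beyond web): d = 115 mm → contributes +29 698 667 mm⁴
  bottom flange (beyond web): d = -115 mm → contributes +29 698 667 mm⁴
Total I = 82 834 833 mm⁴.
For the y-axis: x̄ = 41.4276 mm.
Repeating about the centroidal y-axis gives I_y = 14 289 671 mm⁴.
Polar second moment: J = I_x + I_y = 97 124 505 mm⁴.

J ≈ 9.712 × 10⁷ mm⁴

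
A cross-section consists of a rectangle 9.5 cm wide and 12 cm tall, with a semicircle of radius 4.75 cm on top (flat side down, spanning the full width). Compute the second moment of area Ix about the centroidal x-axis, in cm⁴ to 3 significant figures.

Break the section into simple shapes (no overlaps), measuring from the bottom-left corner of the bounding box.
Rectangular body: 9.5 × 12, A = 114 cm², y = 6 cm, Ī = 1 368 cm⁴.
Semicircular cap: semicircle r = 4.75, A = 35.441 cm², y = 14.016 cm, Ī = 55.874 cm⁴.
Centroid: ȳ = ΣA·y / ΣA = 7.901 cm.
Transfer each piece to the centroidal x-axis using Ī + A·d² with d = y − 7.901:
  rectangular body: d = -1.901 cm → contributes +1 780 cm⁴
  semicircular cap: d = 6.1149 cm → contributes +1381.1 cm⁴
Total I = 3161.1 cm⁴.

Ix ≈ 3160 cm⁴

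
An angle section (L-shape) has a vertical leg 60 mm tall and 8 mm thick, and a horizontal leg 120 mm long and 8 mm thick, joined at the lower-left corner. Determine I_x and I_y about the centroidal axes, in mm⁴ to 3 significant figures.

Break the section into simple shapes (no overlaps), measuring from the bottom-left corner of the bounding box.
Vertical leg: 8 × 60, A = 480 mm², y = 30 mm, Ī = 144 000 mm⁴.
Horizontal leg (remainder): 112 × 8, A = 896 mm², y = 4 mm, Ī = 4778.7 mm⁴.
Centroid: ȳ = ΣA·y / ΣA = 13.07 mm.
Transfer each piece to the centroidal x-axis using Ī + A·d² with d = y − 13.07:
  vertical leg: d = 16.93 mm → contributes +281 584 mm⁴
  horizontal leg (remainder): d = -9.0698 mm → contributes +78 484 mm⁴
Total I = 360 068 mm⁴.
For the y-axis: x̄ = 43.07 mm.
Repeating about the centroidal y-axis gives I_y = 2 064 388 mm⁴.

I_x ≈ 3.60 × 10⁵ mm⁴, I_y ≈ 2.06 × 10⁶ mm⁴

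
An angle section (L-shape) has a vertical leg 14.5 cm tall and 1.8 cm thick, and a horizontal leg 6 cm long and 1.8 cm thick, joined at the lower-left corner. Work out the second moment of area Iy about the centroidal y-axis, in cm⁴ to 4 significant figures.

Treat the section as a set of non-overlapping primitives; coordinates are from the bounding-box lower-left.
Vertical leg: 1.8 × 14.5, A = 26.1 cm², x = 0.9 cm, Ī = 7.047 cm⁴.
Horizontal leg (remainder): 4.2 × 1.8, A = 7.56 cm², x = 3.9 cm, Ī = 11.1132 cm⁴.
Centroid: x̄ = ΣA·x / ΣA = 1.5738 cm.
Transfer each piece to the centroidal y-axis using Ī + A·d² with d = x − 1.5738:
  vertical leg: d = -0.673797 cm → contributes +18.8965 cm⁴
  horizontal leg (remainder): d = 2.3262 cm → contributes +52.022 cm⁴
Total I = 70.9185 cm⁴.

Iy ≈ 70.92 cm⁴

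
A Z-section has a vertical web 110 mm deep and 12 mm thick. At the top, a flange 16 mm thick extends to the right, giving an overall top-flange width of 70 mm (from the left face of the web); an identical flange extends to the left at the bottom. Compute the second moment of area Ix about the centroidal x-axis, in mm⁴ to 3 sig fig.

Decompose the section into non-overlapping parts with the origin at the bottom-left of its bounding rectangle.
Web: 12 × 110, A = 1 320 mm², y = 55 mm, Ī = 1 331 000 mm⁴.
Top flange (beyond web): 58 × 16, A = 928 mm², y = 102 mm, Ī = 19 797 mm⁴.
Bottom flange (beyond web): 58 × 16, A = 928 mm², y = 8 mm, Ī = 19 797 mm⁴.
Centroid: ȳ = ΣA·y / ΣA = 55 mm.
Transfer each piece to the centroidal x-axis using Ī + A·d² with d = y − 55:
  web: d = 0 mm → contributes +1 331 000 mm⁴
  top flange (beyond web): d = 47 mm → contributes +2 069 749 mm⁴
  bottom flange (beyond web): d = -47 mm → contributes +2 069 749 mm⁴
Total I = 5 470 499 mm⁴.

Ix ≈ 5.47 × 10⁶ mm⁴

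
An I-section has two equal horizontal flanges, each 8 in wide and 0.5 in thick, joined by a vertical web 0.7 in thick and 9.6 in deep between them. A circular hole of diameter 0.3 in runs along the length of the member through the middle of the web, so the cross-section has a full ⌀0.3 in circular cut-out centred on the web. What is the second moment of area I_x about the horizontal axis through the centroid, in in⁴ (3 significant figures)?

I_x ≈ 256 in⁴

Break the section into simple shapes (no overlaps), measuring from the bottom-left corner of the bounding box.
Bottom flange: 8 × 0.5, A = 4 in², y = 0.25 in, Ī = 0.083333 in⁴.
Web: 0.7 × 9.6, A = 6.72 in², y = 5.3 in, Ī = 51.61 in⁴.
Top flange: 8 × 0.5, A = 4 in², y = 10.35 in, Ī = 0.083333 in⁴.
Hole (subtracted): ⌀0.3, A = 0.070686 in², y = 5.3 in, Ī = 0.00039761 in⁴.
By symmetry the centroid is at mid-height, ȳ = 5.3 in.
Transfer each piece to the horizontal axis through the centroid using Ī + A·d² with d = y − 5.3:
  bottom flange: d = -5.05 in → contributes +102.09 in⁴
  web: d = 0 in → contributes +51.61 in⁴
  top flange: d = 5.05 in → contributes +102.09 in⁴
  hole: d = 0 in → contributes −0.00039761 in⁴
Total I = 255.8 in⁴.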